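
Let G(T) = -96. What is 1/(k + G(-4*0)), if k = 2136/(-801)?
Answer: -3/296 ≈ -0.010135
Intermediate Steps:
k = -8/3 (k = 2136*(-1/801) = -8/3 ≈ -2.6667)
1/(k + G(-4*0)) = 1/(-8/3 - 96) = 1/(-296/3) = -3/296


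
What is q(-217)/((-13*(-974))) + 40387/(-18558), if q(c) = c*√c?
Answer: -40387/18558 - 217*I*√217/12662 ≈ -2.1763 - 0.25246*I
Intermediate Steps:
q(c) = c^(3/2)
q(-217)/((-13*(-974))) + 40387/(-18558) = (-217)^(3/2)/((-13*(-974))) + 40387/(-18558) = -217*I*√217/12662 + 40387*(-1/18558) = -217*I*√217*(1/12662) - 40387/18558 = -217*I*√217/12662 - 40387/18558 = -40387/18558 - 217*I*√217/12662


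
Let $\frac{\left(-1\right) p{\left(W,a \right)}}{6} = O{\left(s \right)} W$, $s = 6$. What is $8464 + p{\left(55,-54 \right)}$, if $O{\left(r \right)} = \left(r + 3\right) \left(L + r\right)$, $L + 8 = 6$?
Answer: $-3416$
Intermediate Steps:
$L = -2$ ($L = -8 + 6 = -2$)
$O{\left(r \right)} = \left(-2 + r\right) \left(3 + r\right)$ ($O{\left(r \right)} = \left(r + 3\right) \left(-2 + r\right) = \left(3 + r\right) \left(-2 + r\right) = \left(-2 + r\right) \left(3 + r\right)$)
$p{\left(W,a \right)} = - 216 W$ ($p{\left(W,a \right)} = - 6 \left(-6 + 6 + 6^{2}\right) W = - 6 \left(-6 + 6 + 36\right) W = - 6 \cdot 36 W = - 216 W$)
$8464 + p{\left(55,-54 \right)} = 8464 - 11880 = -3416$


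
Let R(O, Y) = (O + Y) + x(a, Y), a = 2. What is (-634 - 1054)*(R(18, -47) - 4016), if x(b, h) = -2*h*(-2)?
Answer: 7145304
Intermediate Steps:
x(b, h) = 4*h
R(O, Y) = O + 5*Y (R(O, Y) = (O + Y) + 4*Y = O + 5*Y)
(-634 - 1054)*(R(18, -47) - 4016) = (-634 - 1054)*((18 + 5*(-47)) - 4016) = -1688*((18 - 235) - 4016) = -1688*(-217 - 4016) = -1688*(-4233) = 7145304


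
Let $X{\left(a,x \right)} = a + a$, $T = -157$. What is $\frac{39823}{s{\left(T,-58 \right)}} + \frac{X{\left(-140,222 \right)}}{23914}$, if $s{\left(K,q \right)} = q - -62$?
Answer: $\frac{476163051}{47828} \approx 9955.7$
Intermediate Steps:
$X{\left(a,x \right)} = 2 a$
$s{\left(K,q \right)} = 62 + q$ ($s{\left(K,q \right)} = q + 62 = 62 + q$)
$\frac{39823}{s{\left(T,-58 \right)}} + \frac{X{\left(-140,222 \right)}}{23914} = \frac{39823}{62 - 58} + \frac{2 \left(-140\right)}{23914} = \frac{39823}{4} - \frac{140}{11957} = \frac{476163051}{47828}$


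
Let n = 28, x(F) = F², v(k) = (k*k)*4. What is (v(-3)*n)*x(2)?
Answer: 4032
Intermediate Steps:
v(k) = 4*k² (v(k) = k²*4 = 4*k²)
(v(-3)*n)*x(2) = ((4*(-3)²)*28)*2² = ((4*9)*28)*4 = (36*28)*4 = 1008*4 = 4032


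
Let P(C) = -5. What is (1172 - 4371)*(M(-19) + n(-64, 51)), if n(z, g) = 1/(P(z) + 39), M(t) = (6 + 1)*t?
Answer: 14462679/34 ≈ 4.2537e+5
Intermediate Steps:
M(t) = 7*t
n(z, g) = 1/34 (n(z, g) = 1/(-5 + 39) = 1/34)
(1172 - 4371)*(M(-19) + n(-64, 51)) = (1172 - 4371)*(7*(-19) + 1/34) = -3199*(-133 + 1/34) = -3199*(-4521/34) = 14462679/34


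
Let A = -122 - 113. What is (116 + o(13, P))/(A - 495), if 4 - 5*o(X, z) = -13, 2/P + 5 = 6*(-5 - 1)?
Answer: -597/3650 ≈ -0.16356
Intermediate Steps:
P = -2/41 (P = 2/(-5 + 6*(-5 - 1)) = 2/(-5 + 6*(-6)) = 2/(-5 - 36) = 2/(-41) = 2*(-1/41) = -2/41 ≈ -0.048781)
o(X, z) = 17/5 (o(X, z) = ⅘ - ⅕*(-13) = ⅘ + 13/5 = 17/5)
A = -235
(116 + o(13, P))/(A - 495) = (116 + 17/5)/(-235 - 495) = (597/5)/(-730) = (597/5)*(-1/730) = -597/3650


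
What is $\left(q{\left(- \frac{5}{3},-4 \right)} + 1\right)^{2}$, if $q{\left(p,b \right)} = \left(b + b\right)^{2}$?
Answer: $4225$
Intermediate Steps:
$q{\left(p,b \right)} = 4 b^{2}$ ($q{\left(p,b \right)} = \left(2 b\right)^{2} = 4 b^{2}$)
$\left(q{\left(- \frac{5}{3},-4 \right)} + 1\right)^{2} = \left(4 \left(-4\right)^{2} + 1\right)^{2} = \left(4 \cdot 16 + 1\right)^{2} = \left(64 + 1\right)^{2} = 65^{2} = 4225$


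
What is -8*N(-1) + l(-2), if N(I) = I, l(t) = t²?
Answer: 12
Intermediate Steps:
-8*N(-1) + l(-2) = -8*(-1) + (-2)² = 8 + 4 = 12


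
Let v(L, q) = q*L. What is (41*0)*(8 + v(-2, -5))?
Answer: 0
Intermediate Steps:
v(L, q) = L*q
(41*0)*(8 + v(-2, -5)) = (41*0)*(8 - 2*(-5)) = 0*(8 + 10) = 0*18 = 0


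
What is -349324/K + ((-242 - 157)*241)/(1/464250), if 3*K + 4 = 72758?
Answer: -1623935332061736/36377 ≈ -4.4642e+10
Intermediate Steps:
K = 72754/3 (K = -4/3 + (1/3)*72758 = -4/3 + 72758/3 = 72754/3 ≈ 24251.)
-349324/K + ((-242 - 157)*241)/(1/464250) = -349324/72754/3 + ((-242 - 157)*241)/(1/464250) = -349324*3/72754 + (-399*241)/(1/464250) = -523986/36377 - 96159*464250 = -523986/36377 - 44641815750 = -1623935332061736/36377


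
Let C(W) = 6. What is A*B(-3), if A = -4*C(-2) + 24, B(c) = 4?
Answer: 0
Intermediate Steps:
A = 0 (A = -4*6 + 24 = -24 + 24 = 0)
A*B(-3) = 0*4 = 0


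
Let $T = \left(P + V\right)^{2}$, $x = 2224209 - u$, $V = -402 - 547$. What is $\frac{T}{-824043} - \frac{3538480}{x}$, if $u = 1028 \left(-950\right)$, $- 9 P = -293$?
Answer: $- \frac{453934082314576}{213645944313747} \approx -2.1247$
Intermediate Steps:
$V = -949$
$P = \frac{293}{9}$ ($P = \left(- \frac{1}{9}\right) \left(-293\right) = \frac{293}{9} \approx 32.556$)
$u = -976600$
$x = 3200809$ ($x = 2224209 - -976600 = 2224209 + 976600 = 3200809$)
$T = \frac{68029504}{81}$ ($T = \left(\frac{293}{9} - 949\right)^{2} = \left(- \frac{8248}{9}\right)^{2} = \frac{68029504}{81} \approx 8.3987 \cdot 10^{5}$)
$\frac{T}{-824043} - \frac{3538480}{x} = \frac{68029504}{81 \left(-824043\right)} - \frac{3538480}{3200809} = \frac{68029504}{81} \left(- \frac{1}{824043}\right) - \frac{3538480}{3200809} = - \frac{68029504}{66747483} - \frac{3538480}{3200809} = - \frac{453934082314576}{213645944313747}$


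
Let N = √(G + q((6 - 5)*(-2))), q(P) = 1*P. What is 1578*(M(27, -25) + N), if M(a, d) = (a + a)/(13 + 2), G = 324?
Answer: 28404/5 + 1578*√322 ≈ 33997.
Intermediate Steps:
q(P) = P
M(a, d) = 2*a/15 (M(a, d) = (2*a)/15 = (2*a)*(1/15) = 2*a/15)
N = √322 (N = √(324 + (6 - 5)*(-2)) = √(324 + 1*(-2)) = √(324 - 2) = √322 ≈ 17.944)
1578*(M(27, -25) + N) = 1578*((2/15)*27 + √322) = 1578*(18/5 + √322) = 28404/5 + 1578*√322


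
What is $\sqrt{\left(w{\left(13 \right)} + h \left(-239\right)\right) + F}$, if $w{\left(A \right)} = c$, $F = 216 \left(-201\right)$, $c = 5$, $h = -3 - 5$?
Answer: $3 i \sqrt{4611} \approx 203.71 i$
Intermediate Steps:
$h = -8$ ($h = -3 - 5 = -8$)
$F = -43416$
$w{\left(A \right)} = 5$
$\sqrt{\left(w{\left(13 \right)} + h \left(-239\right)\right) + F} = \sqrt{\left(5 - -1912\right) - 43416} = \sqrt{\left(5 + 1912\right) - 43416} = \sqrt{1917 - 43416} = \sqrt{-41499} = 3 i \sqrt{4611}$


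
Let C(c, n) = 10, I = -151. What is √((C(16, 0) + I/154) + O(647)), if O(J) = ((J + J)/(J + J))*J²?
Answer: 5*√397117798/154 ≈ 647.01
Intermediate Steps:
O(J) = J² (O(J) = ((2*J)/((2*J)))*J² = ((2*J)*(1/(2*J)))*J² = 1*J² = J²)
√((C(16, 0) + I/154) + O(647)) = √((10 - 151/154) + 647²) = √((10 - 151*1/154) + 418609) = √((10 - 151/154) + 418609) = √(1389/154 + 418609) = √(64467175/154) = 5*√397117798/154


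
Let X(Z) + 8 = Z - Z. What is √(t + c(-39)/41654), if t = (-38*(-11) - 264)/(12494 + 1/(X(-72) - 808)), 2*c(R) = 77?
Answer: √2389566106561635569183/424666820362 ≈ 0.11511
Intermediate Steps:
X(Z) = -8 (X(Z) = -8 + (Z - Z) = -8 + 0 = -8)
c(R) = 77/2 (c(R) = (½)*77 = 77/2)
t = 125664/10195103 (t = (-38*(-11) - 264)/(12494 + 1/(-8 - 808)) = (418 - 264)/(12494 + 1/(-816)) = 154/(12494 - 1/816) = 154/(10195103/816) = 154*(816/10195103) = 125664/10195103 ≈ 0.012326)
√(t + c(-39)/41654) = √(125664/10195103 + (77/2)/41654) = √(125664/10195103 + (77/2)*(1/41654)) = √(125664/10195103 + 77/83308) = √(11253839443/849333640724) = √2389566106561635569183/424666820362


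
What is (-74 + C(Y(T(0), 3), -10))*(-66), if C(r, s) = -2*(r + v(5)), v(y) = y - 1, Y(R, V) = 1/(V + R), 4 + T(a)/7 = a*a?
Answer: 135168/25 ≈ 5406.7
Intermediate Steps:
T(a) = -28 + 7*a**2 (T(a) = -28 + 7*(a*a) = -28 + 7*a**2)
Y(R, V) = 1/(R + V)
v(y) = -1 + y
C(r, s) = -8 - 2*r (C(r, s) = -2*(r + (-1 + 5)) = -2*(r + 4) = -2*(4 + r) = -8 - 2*r)
(-74 + C(Y(T(0), 3), -10))*(-66) = (-74 + (-8 - 2/((-28 + 7*0**2) + 3)))*(-66) = (-74 + (-8 - 2/((-28 + 7*0) + 3)))*(-66) = (-74 + (-8 - 2/((-28 + 0) + 3)))*(-66) = (-74 + (-8 - 2/(-28 + 3)))*(-66) = (-74 + (-8 - 2/(-25)))*(-66) = (-74 + (-8 - 2*(-1/25)))*(-66) = (-74 + (-8 + 2/25))*(-66) = (-74 - 198/25)*(-66) = -2048/25*(-66) = 135168/25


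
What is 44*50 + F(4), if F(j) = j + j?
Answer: 2208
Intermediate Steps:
F(j) = 2*j
44*50 + F(4) = 44*50 + 2*4 = 2200 + 8 = 2208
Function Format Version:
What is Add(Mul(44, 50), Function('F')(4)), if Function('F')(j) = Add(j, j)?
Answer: 2208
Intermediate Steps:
Function('F')(j) = Mul(2, j)
Add(Mul(44, 50), Function('F')(4)) = Add(Mul(44, 50), Mul(2, 4)) = Add(2200, 8) = 2208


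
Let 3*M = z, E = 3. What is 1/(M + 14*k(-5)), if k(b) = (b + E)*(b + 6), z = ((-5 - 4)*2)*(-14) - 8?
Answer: 3/160 ≈ 0.018750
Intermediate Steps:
z = 244 (z = -9*2*(-14) - 8 = -18*(-14) - 8 = 252 - 8 = 244)
k(b) = (3 + b)*(6 + b) (k(b) = (b + 3)*(b + 6) = (3 + b)*(6 + b))
M = 244/3 (M = (⅓)*244 = 244/3 ≈ 81.333)
1/(M + 14*k(-5)) = 1/(244/3 + 14*(18 + (-5)² + 9*(-5))) = 1/(244/3 + 14*(18 + 25 - 45)) = 1/(244/3 + 14*(-2)) = 1/(244/3 - 28) = 1/(160/3) = 3/160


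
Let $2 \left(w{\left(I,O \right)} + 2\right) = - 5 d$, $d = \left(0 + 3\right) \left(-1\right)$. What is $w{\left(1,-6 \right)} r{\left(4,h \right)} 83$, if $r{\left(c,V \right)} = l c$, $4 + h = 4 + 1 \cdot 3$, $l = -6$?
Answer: $-10956$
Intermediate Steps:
$h = 3$ ($h = -4 + \left(4 + 1 \cdot 3\right) = -4 + \left(4 + 3\right) = -4 + 7 = 3$)
$r{\left(c,V \right)} = - 6 c$
$d = -3$ ($d = 3 \left(-1\right) = -3$)
$w{\left(I,O \right)} = \frac{11}{2}$ ($w{\left(I,O \right)} = -2 + \frac{\left(-5\right) \left(-3\right)}{2} = -2 + \frac{1}{2} \cdot 15 = -2 + \frac{15}{2} = \frac{11}{2}$)
$w{\left(1,-6 \right)} r{\left(4,h \right)} 83 = \frac{11 \left(\left(-6\right) 4\right)}{2} \cdot 83 = \frac{11}{2} \left(-24\right) 83 = \left(-132\right) 83 = -10956$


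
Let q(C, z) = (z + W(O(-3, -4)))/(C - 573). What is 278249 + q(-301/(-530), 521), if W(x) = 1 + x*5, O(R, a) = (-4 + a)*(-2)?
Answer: 84417366801/303389 ≈ 2.7825e+5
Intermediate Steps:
O(R, a) = 8 - 2*a
W(x) = 1 + 5*x
q(C, z) = (81 + z)/(-573 + C) (q(C, z) = (z + (1 + 5*(8 - 2*(-4))))/(C - 573) = (z + (1 + 5*(8 + 8)))/(-573 + C) = (z + (1 + 5*16))/(-573 + C) = (z + (1 + 80))/(-573 + C) = (z + 81)/(-573 + C) = (81 + z)/(-573 + C))
278249 + q(-301/(-530), 521) = 278249 + (81 + 521)/(-573 - 301/(-530)) = 278249 + 602/(-573 - 301*(-1/530)) = 278249 + 602/(-573 + 301/530) = 278249 + 602/(-303389/530) = 278249 - 530/303389*602 = 278249 - 319060/303389 = 84417366801/303389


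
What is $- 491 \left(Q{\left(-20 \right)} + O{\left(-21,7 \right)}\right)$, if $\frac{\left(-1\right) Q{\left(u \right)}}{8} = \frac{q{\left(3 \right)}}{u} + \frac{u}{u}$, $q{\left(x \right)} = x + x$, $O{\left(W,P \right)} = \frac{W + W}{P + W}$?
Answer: $\frac{6383}{5} \approx 1276.6$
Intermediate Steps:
$O{\left(W,P \right)} = \frac{2 W}{P + W}$
$q{\left(x \right)} = 2 x$
$Q{\left(u \right)} = -8 - \frac{48}{u}$ ($Q{\left(u \right)} = - 8 \left(\frac{2 \cdot 3}{u} + \frac{u}{u}\right) = - 8 \left(\frac{6}{u} + 1\right) = - 8 \left(1 + \frac{6}{u}\right) = -8 - \frac{48}{u}$)
$- 491 \left(Q{\left(-20 \right)} + O{\left(-21,7 \right)}\right) = - 491 \left(\left(-8 - \frac{48}{-20}\right) + 2 \left(-21\right) \frac{1}{7 - 21}\right) = - 491 \left(\left(-8 - - \frac{12}{5}\right) + 2 \left(-21\right) \frac{1}{-14}\right) = - 491 \left(\left(-8 + \frac{12}{5}\right) + 2 \left(-21\right) \left(- \frac{1}{14}\right)\right) = - 491 \left(- \frac{28}{5} + 3\right) = \left(-491\right) \left(- \frac{13}{5}\right) = \frac{6383}{5}$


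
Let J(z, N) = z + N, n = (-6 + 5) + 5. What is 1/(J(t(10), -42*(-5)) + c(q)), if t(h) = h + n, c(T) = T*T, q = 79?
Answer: 1/6465 ≈ 0.00015468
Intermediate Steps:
n = 4 (n = -1 + 5 = 4)
c(T) = T**2
t(h) = 4 + h (t(h) = h + 4 = 4 + h)
J(z, N) = N + z
1/(J(t(10), -42*(-5)) + c(q)) = 1/((-42*(-5) + (4 + 10)) + 79**2) = 1/((210 + 14) + 6241) = 1/(224 + 6241) = 1/6465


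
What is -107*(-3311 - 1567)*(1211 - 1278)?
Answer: -34970382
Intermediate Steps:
-107*(-3311 - 1567)*(1211 - 1278) = -(-521946)*(-67) = -107*326826 = -34970382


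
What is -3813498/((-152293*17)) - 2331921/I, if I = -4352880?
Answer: 7545666112247/3756507871760 ≈ 2.0087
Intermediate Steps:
-3813498/((-152293*17)) - 2331921/I = -3813498/((-152293*17)) - 2331921/(-4352880) = -3813498/(-2588981) - 2331921*(-1/4352880) = -3813498*(-1/2588981) + 777307/1450960 = 3813498/2588981 + 777307/1450960 = 7545666112247/3756507871760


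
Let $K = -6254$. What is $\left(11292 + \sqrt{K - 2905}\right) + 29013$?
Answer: $40305 + i \sqrt{9159} \approx 40305.0 + 95.703 i$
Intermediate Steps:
$\left(11292 + \sqrt{K - 2905}\right) + 29013 = \left(11292 + \sqrt{-6254 - 2905}\right) + 29013 = \left(11292 + \sqrt{-9159}\right) + 29013 = \left(11292 + i \sqrt{9159}\right) + 29013 = 40305 + i \sqrt{9159}$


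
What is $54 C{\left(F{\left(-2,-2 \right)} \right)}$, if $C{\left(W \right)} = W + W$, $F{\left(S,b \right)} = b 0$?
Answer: $0$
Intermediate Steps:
$F{\left(S,b \right)} = 0$
$C{\left(W \right)} = 2 W$
$54 C{\left(F{\left(-2,-2 \right)} \right)} = 54 \cdot 2 \cdot 0 = 54 \cdot 0 = 0$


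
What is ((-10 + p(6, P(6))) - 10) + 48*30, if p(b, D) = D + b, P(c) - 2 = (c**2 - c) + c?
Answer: 1464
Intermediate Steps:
P(c) = 2 + c**2 (P(c) = 2 + ((c**2 - c) + c) = 2 + c**2)
((-10 + p(6, P(6))) - 10) + 48*30 = ((-10 + ((2 + 6**2) + 6)) - 10) + 48*30 = ((-10 + ((2 + 36) + 6)) - 10) + 1440 = ((-10 + (38 + 6)) - 10) + 1440 = ((-10 + 44) - 10) + 1440 = (34 - 10) + 1440 = 24 + 1440 = 1464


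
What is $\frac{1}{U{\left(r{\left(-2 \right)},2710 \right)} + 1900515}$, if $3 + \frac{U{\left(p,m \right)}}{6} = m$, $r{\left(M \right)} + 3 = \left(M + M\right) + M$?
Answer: $\frac{1}{1916757} \approx 5.2171 \cdot 10^{-7}$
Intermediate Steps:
$r{\left(M \right)} = -3 + 3 M$ ($r{\left(M \right)} = -3 + \left(\left(M + M\right) + M\right) = -3 + \left(2 M + M\right) = -3 + 3 M$)
$U{\left(p,m \right)} = -18 + 6 m$
$\frac{1}{U{\left(r{\left(-2 \right)},2710 \right)} + 1900515} = \frac{1}{\left(-18 + 6 \cdot 2710\right) + 1900515} = \frac{1}{\left(-18 + 16260\right) + 1900515} = \frac{1}{16242 + 1900515} = \frac{1}{1916757}$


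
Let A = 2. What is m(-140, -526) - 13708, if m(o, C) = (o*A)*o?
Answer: 25492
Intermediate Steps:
m(o, C) = 2*o² (m(o, C) = (o*2)*o = (2*o)*o = 2*o²)
m(-140, -526) - 13708 = 2*(-140)² - 13708 = 2*19600 - 13708 = 39200 - 13708 = 25492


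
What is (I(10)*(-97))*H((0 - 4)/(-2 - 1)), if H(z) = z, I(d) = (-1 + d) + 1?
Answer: -3880/3 ≈ -1293.3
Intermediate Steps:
I(d) = d
(I(10)*(-97))*H((0 - 4)/(-2 - 1)) = (10*(-97))*((0 - 4)/(-2 - 1)) = -(-3880)/(-3) = -(-3880)*(-1)/3 = -970*4/3 = -3880/3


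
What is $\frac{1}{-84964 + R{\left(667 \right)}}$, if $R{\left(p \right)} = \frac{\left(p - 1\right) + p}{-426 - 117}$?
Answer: $- \frac{543}{46136785} \approx -1.1769 \cdot 10^{-5}$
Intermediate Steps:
$R{\left(p \right)} = \frac{1}{543} - \frac{2 p}{543}$ ($R{\left(p \right)} = \frac{\left(p - 1\right) + p}{-543} = \left(\left(-1 + p\right) + p\right) \left(- \frac{1}{543}\right) = \left(-1 + 2 p\right) \left(- \frac{1}{543}\right) = \frac{1}{543} - \frac{2 p}{543}$)
$\frac{1}{-84964 + R{\left(667 \right)}} = \frac{1}{-84964 + \left(\frac{1}{543} - \frac{1334}{543}\right)} = \frac{1}{-84964 - \frac{1333}{543}} = \frac{1}{- \frac{46136785}{543}} = - \frac{543}{46136785}$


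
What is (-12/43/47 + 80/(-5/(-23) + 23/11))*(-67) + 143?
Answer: -321423799/147533 ≈ -2178.7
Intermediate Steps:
(-12/43/47 + 80/(-5/(-23) + 23/11))*(-67) + 143 = (-12*1/43*(1/47) + 80/(-5*(-1/23) + 23*(1/11)))*(-67) + 143 = (-12/43*1/47 + 80/(5/23 + 23/11))*(-67) + 143 = (-12/2021 + 80/(584/253))*(-67) + 143 = (-12/2021 + 80*(253/584))*(-67) + 143 = (-12/2021 + 2530/73)*(-67) + 143 = (5112254/147533)*(-67) + 143 = -342521018/147533 + 143 = -321423799/147533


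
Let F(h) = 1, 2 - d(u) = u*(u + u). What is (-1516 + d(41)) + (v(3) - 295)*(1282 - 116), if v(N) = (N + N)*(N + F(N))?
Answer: -320862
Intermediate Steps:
d(u) = 2 - 2*u**2 (d(u) = 2 - u*(u + u) = 2 - u*2*u = 2 - 2*u**2)
v(N) = 2*N*(1 + N) (v(N) = (N + N)*(N + 1) = (2*N)*(1 + N) = 2*N*(1 + N))
(-1516 + d(41)) + (v(3) - 295)*(1282 - 116) = (-1516 + (2 - 2*41**2)) + (2*3*(1 + 3) - 295)*(1282 - 116) = (-1516 + (2 - 2*1681)) + (2*3*4 - 295)*1166 = (-1516 + (2 - 3362)) + (24 - 295)*1166 = (-1516 - 3360) - 271*1166 = -4876 - 315986 = -320862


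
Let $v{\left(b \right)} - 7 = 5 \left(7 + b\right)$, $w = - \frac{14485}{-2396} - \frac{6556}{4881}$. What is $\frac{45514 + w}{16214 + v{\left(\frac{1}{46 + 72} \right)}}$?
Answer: $\frac{31407799183007}{11216631588294} \approx 2.8001$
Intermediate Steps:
$w = \frac{54993109}{11694876}$ ($w = \left(-14485\right) \left(- \frac{1}{2396}\right) - \frac{6556}{4881} = \frac{14485}{2396} - \frac{6556}{4881} = \frac{54993109}{11694876} \approx 4.7023$)
$v{\left(b \right)} = 42 + 5 b$ ($v{\left(b \right)} = 7 + 5 \left(7 + b\right) = 7 + \left(35 + 5 b\right) = 42 + 5 b$)
$\frac{45514 + w}{16214 + v{\left(\frac{1}{46 + 72} \right)}} = \frac{45514 + \frac{54993109}{11694876}}{16214 + \left(42 + \frac{5}{46 + 72}\right)} = \frac{532335579373}{11694876 \left(16214 + \left(42 + \frac{5}{118}\right)\right)} = \frac{532335579373}{11694876 \left(16214 + \frac{4961}{118}\right)} = \frac{532335579373}{11694876 \cdot \frac{1918213}{118}} = \frac{532335579373}{11694876} \cdot \frac{118}{1918213} = \frac{31407799183007}{11216631588294}$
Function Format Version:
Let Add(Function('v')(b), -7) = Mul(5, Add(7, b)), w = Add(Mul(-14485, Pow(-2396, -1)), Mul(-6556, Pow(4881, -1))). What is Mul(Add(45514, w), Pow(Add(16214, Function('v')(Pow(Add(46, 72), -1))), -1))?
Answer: Rational(31407799183007, 11216631588294) ≈ 2.8001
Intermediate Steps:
w = Rational(54993109, 11694876) (w = Add(Mul(-14485, Rational(-1, 2396)), Mul(-6556, Rational(1, 4881))) = Add(Rational(14485, 2396), Rational(-6556, 4881)) = Rational(54993109, 11694876) ≈ 4.7023)
Function('v')(b) = Add(42, Mul(5, b)) (Function('v')(b) = Add(7, Mul(5, Add(7, b))) = Add(7, Add(35, Mul(5, b))) = Add(42, Mul(5, b)))
Mul(Add(45514, w), Pow(Add(16214, Function('v')(Pow(Add(46, 72), -1))), -1)) = Mul(Add(45514, Rational(54993109, 11694876)), Pow(Add(16214, Add(42, Mul(5, Pow(Add(46, 72), -1)))), -1)) = Mul(Rational(532335579373, 11694876), Pow(Add(16214, Add(42, Mul(5, Pow(118, -1)))), -1)) = Mul(Rational(532335579373, 11694876), Pow(Add(16214, Add(42, Mul(5, Rational(1, 118)))), -1)) = Mul(Rational(532335579373, 11694876), Pow(Add(16214, Add(42, Rational(5, 118))), -1)) = Mul(Rational(532335579373, 11694876), Pow(Add(16214, Rational(4961, 118)), -1)) = Mul(Rational(532335579373, 11694876), Pow(Rational(1918213, 118), -1)) = Mul(Rational(532335579373, 11694876), Rational(118, 1918213)) = Rational(31407799183007, 11216631588294)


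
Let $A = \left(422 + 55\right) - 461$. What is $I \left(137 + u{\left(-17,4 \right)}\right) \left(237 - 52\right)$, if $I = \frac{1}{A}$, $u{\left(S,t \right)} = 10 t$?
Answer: $\frac{32745}{16} \approx 2046.6$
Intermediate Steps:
$A = 16$ ($A = 477 - 461 = 16$)
$I = \frac{1}{16} \approx 0.0625$
$I \left(137 + u{\left(-17,4 \right)}\right) \left(237 - 52\right) = \frac{\left(137 + 10 \cdot 4\right) \left(237 - 52\right)}{16} = \frac{\left(137 + 40\right) \left(237 - 52\right)}{16} = \frac{177 \cdot 185}{16} = \frac{1}{16} \cdot 32745 = \frac{32745}{16}$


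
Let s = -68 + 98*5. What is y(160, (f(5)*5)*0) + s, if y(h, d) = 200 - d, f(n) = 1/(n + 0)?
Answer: 622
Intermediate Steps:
f(n) = 1/n
s = 422 (s = -68 + 490 = 422)
y(160, (f(5)*5)*0) + s = (200 - 5/5*0) + 422 = (200 - (1/5)*5*0) + 422 = (200 - 0) + 422 = (200 - 1*0) + 422 = (200 + 0) + 422 = 200 + 422 = 622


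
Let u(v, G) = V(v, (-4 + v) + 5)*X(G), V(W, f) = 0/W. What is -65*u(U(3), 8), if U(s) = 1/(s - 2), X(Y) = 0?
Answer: 0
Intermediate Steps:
V(W, f) = 0
U(s) = 1/(-2 + s)
u(v, G) = 0 (u(v, G) = 0*0 = 0)
-65*u(U(3), 8) = -65*0 = 0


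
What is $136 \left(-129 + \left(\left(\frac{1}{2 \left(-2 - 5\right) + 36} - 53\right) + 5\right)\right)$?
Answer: $- \frac{264724}{11} \approx -24066.0$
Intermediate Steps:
$136 \left(-129 + \left(\left(\frac{1}{2 \left(-2 - 5\right) + 36} - 53\right) + 5\right)\right) = 136 \left(-129 + \left(\left(\frac{1}{2 \left(-7\right) + 36} - 53\right) + 5\right)\right) = 136 \left(-129 + \left(\left(\frac{1}{-14 + 36} - 53\right) + 5\right)\right) = 136 \left(-129 + \left(\left(\frac{1}{22} - 53\right) + 5\right)\right) = 136 \left(-129 + \left(- \frac{1165}{22} + 5\right)\right) = 136 \left(-129 - \frac{1055}{22}\right) = 136 \left(- \frac{3893}{22}\right) = - \frac{264724}{11}$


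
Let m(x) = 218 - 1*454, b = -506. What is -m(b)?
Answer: 236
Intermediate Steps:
m(x) = -236 (m(x) = 218 - 454 = -236)
-m(b) = -1*(-236) = 236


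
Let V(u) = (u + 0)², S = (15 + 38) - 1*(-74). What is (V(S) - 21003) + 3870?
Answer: -1004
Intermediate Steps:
S = 127 (S = 53 + 74 = 127)
V(u) = u²
(V(S) - 21003) + 3870 = (127² - 21003) + 3870 = (16129 - 21003) + 3870 = -4874 + 3870 = -1004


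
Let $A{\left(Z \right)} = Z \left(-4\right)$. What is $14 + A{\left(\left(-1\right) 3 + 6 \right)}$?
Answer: $2$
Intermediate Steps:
$A{\left(Z \right)} = - 4 Z$
$14 + A{\left(\left(-1\right) 3 + 6 \right)} = 14 - 4 \left(\left(-1\right) 3 + 6\right) = 14 - 4 \left(-3 + 6\right) = 14 - 12 = 2$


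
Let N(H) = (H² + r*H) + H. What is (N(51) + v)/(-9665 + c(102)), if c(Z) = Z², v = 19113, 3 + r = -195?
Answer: 11667/739 ≈ 15.788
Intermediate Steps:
r = -198 (r = -3 - 195 = -198)
N(H) = H² - 197*H (N(H) = (H² - 198*H) + H = H² - 197*H)
(N(51) + v)/(-9665 + c(102)) = (51*(-197 + 51) + 19113)/(-9665 + 102²) = (51*(-146) + 19113)/(-9665 + 10404) = (-7446 + 19113)/739 = 11667*(1/739) = 11667/739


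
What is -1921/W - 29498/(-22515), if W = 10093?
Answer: 254471999/227243895 ≈ 1.1198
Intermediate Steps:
-1921/W - 29498/(-22515) = -1921/10093 - 29498/(-22515) = -1921*1/10093 - 29498*(-1/22515) = -1921/10093 + 29498/22515 = 254471999/227243895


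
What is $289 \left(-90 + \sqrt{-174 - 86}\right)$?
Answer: $-26010 + 578 i \sqrt{65} \approx -26010.0 + 4660.0 i$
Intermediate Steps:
$289 \left(-90 + \sqrt{-174 - 86}\right) = 289 \left(-90 + \sqrt{-260}\right) = 289 \left(-90 + 2 i \sqrt{65}\right) = -26010 + 578 i \sqrt{65}$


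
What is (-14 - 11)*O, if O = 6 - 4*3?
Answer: 150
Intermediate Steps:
O = -6 (O = 6 - 1*12 = 6 - 12 = -6)
(-14 - 11)*O = (-14 - 11)*(-6) = -25*(-6) = 150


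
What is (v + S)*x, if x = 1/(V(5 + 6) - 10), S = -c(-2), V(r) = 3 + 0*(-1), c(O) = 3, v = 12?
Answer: -9/7 ≈ -1.2857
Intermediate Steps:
V(r) = 3 (V(r) = 3 + 0 = 3)
S = -3 (S = -1*3 = -3)
x = -⅐ (x = 1/(3 - 10) = 1/(-7) = -⅐ ≈ -0.14286)
(v + S)*x = (12 - 3)*(-⅐) = 9*(-⅐) = -9/7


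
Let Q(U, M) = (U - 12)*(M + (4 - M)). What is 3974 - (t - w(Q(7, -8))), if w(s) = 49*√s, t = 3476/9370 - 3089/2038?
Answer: 37954801141/9548030 + 98*I*√5 ≈ 3975.1 + 219.13*I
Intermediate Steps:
Q(U, M) = -48 + 4*U (Q(U, M) = (-12 + U)*4 = -48 + 4*U)
t = -10929921/9548030 (t = 3476*(1/9370) - 3089*1/2038 = 1738/4685 - 3089/2038 = -10929921/9548030 ≈ -1.1447)
3974 - (t - w(Q(7, -8))) = 3974 - (-10929921/9548030 - 49*√(-48 + 4*7)) = 3974 - (-10929921/9548030 - 49*√(-48 + 28)) = 3974 - (-10929921/9548030 - 49*√(-20)) = 3974 - (-10929921/9548030 - 49*2*I*√5) = 3974 - (-10929921/9548030 - 98*I*√5) = 3974 + (10929921/9548030 + 98*I*√5) = 37954801141/9548030 + 98*I*√5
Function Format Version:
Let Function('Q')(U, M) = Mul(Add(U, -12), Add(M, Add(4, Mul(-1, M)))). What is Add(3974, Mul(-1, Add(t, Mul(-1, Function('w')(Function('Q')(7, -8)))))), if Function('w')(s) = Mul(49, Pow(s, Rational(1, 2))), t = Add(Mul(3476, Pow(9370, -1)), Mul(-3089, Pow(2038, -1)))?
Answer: Add(Rational(37954801141, 9548030), Mul(98, I, Pow(5, Rational(1, 2)))) ≈ Add(3975.1, Mul(219.13, I))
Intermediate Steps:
Function('Q')(U, M) = Add(-48, Mul(4, U)) (Function('Q')(U, M) = Mul(Add(-12, U), 4) = Add(-48, Mul(4, U)))
t = Rational(-10929921, 9548030) (t = Add(Mul(3476, Rational(1, 9370)), Mul(-3089, Rational(1, 2038))) = Add(Rational(1738, 4685), Rational(-3089, 2038)) = Rational(-10929921, 9548030) ≈ -1.1447)
Add(3974, Mul(-1, Add(t, Mul(-1, Function('w')(Function('Q')(7, -8)))))) = Add(3974, Mul(-1, Add(Rational(-10929921, 9548030), Mul(-1, Mul(49, Pow(Add(-48, Mul(4, 7)), Rational(1, 2))))))) = Add(3974, Mul(-1, Add(Rational(-10929921, 9548030), Mul(-1, Mul(49, Pow(Add(-48, 28), Rational(1, 2))))))) = Add(3974, Mul(-1, Add(Rational(-10929921, 9548030), Mul(-1, Mul(49, Pow(-20, Rational(1, 2))))))) = Add(3974, Mul(-1, Add(Rational(-10929921, 9548030), Mul(-1, Mul(49, Mul(2, I, Pow(5, Rational(1, 2)))))))) = Add(3974, Mul(-1, Add(Rational(-10929921, 9548030), Mul(-1, Mul(98, I, Pow(5, Rational(1, 2))))))) = Add(3974, Mul(-1, Add(Rational(-10929921, 9548030), Mul(-98, I, Pow(5, Rational(1, 2)))))) = Add(3974, Add(Rational(10929921, 9548030), Mul(98, I, Pow(5, Rational(1, 2))))) = Add(Rational(37954801141, 9548030), Mul(98, I, Pow(5, Rational(1, 2))))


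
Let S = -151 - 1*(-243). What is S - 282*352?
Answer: -99172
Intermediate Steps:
S = 92 (S = -151 + 243 = 92)
S - 282*352 = 92 - 282*352 = 92 - 99264 = -99172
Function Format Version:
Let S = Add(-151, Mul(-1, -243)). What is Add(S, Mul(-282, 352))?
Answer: -99172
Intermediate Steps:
S = 92 (S = Add(-151, 243) = 92)
Add(S, Mul(-282, 352)) = Add(92, Mul(-282, 352)) = Add(92, -99264) = -99172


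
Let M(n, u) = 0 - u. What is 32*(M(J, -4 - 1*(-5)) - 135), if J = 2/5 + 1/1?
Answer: -4352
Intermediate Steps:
J = 7/5 (J = 2*(1/5) + 1*1 = 2/5 + 1 = 7/5 ≈ 1.4000)
M(n, u) = -u
32*(M(J, -4 - 1*(-5)) - 135) = 32*(-(-4 - 1*(-5)) - 135) = 32*(-(-4 + 5) - 135) = 32*(-1*1 - 135) = 32*(-1 - 135) = 32*(-136) = -4352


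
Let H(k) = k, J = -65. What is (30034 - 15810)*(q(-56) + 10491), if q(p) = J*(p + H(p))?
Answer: 252774704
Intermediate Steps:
q(p) = -130*p (q(p) = -65*(p + p) = -130*p)
(30034 - 15810)*(q(-56) + 10491) = (30034 - 15810)*(-130*(-56) + 10491) = 14224*(7280 + 10491) = 14224*17771 = 252774704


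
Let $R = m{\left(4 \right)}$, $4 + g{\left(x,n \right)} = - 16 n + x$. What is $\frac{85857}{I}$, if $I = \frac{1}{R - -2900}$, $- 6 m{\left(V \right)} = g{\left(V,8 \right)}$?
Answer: $250816916$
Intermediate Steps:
$g{\left(x,n \right)} = -4 + x - 16 n$ ($g{\left(x,n \right)} = -4 - \left(- x + 16 n\right) = -4 + x - 16 n$)
$m{\left(V \right)} = 22 - \frac{V}{6}$ ($m{\left(V \right)} = - \frac{-4 + V - 128}{6} = - \frac{-132 + V}{6} = 22 - \frac{V}{6}$)
$R = \frac{64}{3}$ ($R = 22 - \frac{2}{3} = \frac{64}{3} \approx 21.333$)
$I = \frac{3}{8764}$ ($I = \frac{1}{\frac{64}{3} - -2900} = \frac{1}{\frac{64}{3} + \left(2907 - 7\right)} = \frac{1}{\frac{64}{3} + 2900} = \frac{1}{\frac{8764}{3}} = \frac{3}{8764} \approx 0.00034231$)
$\frac{85857}{I} = \frac{85857}{\frac{3}{8764}} = 85857 \cdot \frac{8764}{3} = 250816916$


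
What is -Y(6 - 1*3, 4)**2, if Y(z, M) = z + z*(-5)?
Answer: -144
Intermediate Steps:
Y(z, M) = -4*z (Y(z, M) = z - 5*z = -4*z)
-Y(6 - 1*3, 4)**2 = -(-4*(6 - 1*3))**2 = -(-4*(6 - 3))**2 = -(-4*3)**2 = -1*(-12)**2 = -1*144 = -144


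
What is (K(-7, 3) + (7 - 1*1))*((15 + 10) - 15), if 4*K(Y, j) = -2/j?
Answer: 175/3 ≈ 58.333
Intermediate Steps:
K(Y, j) = -1/(2*j) (K(Y, j) = (-2/j)/4 = -1/(2*j))
(K(-7, 3) + (7 - 1*1))*((15 + 10) - 15) = (-1/2/3 + (7 - 1*1))*((15 + 10) - 15) = (-1/2*1/3 + (7 - 1))*(25 - 15) = (-1/6 + 6)*10 = (35/6)*10 = 175/3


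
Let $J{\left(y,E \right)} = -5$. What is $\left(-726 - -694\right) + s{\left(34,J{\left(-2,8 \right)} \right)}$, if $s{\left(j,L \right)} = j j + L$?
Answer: $1119$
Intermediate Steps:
$s{\left(j,L \right)} = L + j^{2}$ ($s{\left(j,L \right)} = j^{2} + L = L + j^{2}$)
$\left(-726 - -694\right) + s{\left(34,J{\left(-2,8 \right)} \right)} = \left(-726 - -694\right) - \left(5 - 34^{2}\right) = \left(-726 + 694\right) + \left(-5 + 1156\right) = -32 + 1151 = 1119$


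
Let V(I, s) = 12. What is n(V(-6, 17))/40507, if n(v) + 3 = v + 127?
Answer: 136/40507 ≈ 0.0033574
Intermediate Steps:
n(v) = 124 + v (n(v) = -3 + (v + 127) = -3 + (127 + v) = 124 + v)
n(V(-6, 17))/40507 = (124 + 12)/40507 = 136*(1/40507) = 136/40507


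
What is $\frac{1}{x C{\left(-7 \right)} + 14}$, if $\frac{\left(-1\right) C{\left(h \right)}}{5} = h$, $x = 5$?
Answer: $\frac{1}{189} \approx 0.005291$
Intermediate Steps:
$C{\left(h \right)} = - 5 h$
$\frac{1}{x C{\left(-7 \right)} + 14} = \frac{1}{5 \left(\left(-5\right) \left(-7\right)\right) + 14} = \frac{1}{5 \cdot 35 + 14} = \frac{1}{175 + 14} = \frac{1}{189}$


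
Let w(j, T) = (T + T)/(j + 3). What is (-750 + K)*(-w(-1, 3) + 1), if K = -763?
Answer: 3026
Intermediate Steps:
w(j, T) = 2*T/(3 + j) (w(j, T) = (2*T)/(3 + j) = 2*T/(3 + j))
(-750 + K)*(-w(-1, 3) + 1) = (-750 - 763)*(-2*3/(3 - 1) + 1) = -1513*(-2*3/2 + 1) = -1513*(-1*3 + 1) = -1513*(-3 + 1) = -1513*(-2) = 3026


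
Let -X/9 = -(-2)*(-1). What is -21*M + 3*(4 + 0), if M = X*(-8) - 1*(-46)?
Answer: 2070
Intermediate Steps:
X = 18 (X = -(-18)*(-1*(-1)) = -(-18) = -9*(-2) = 18)
M = -98 (M = 18*(-8) - 1*(-46) = -144 + 46 = -98)
-21*M + 3*(4 + 0) = -21*(-98) + 3*(4 + 0) = 2058 + 3*4 = 2058 + 12 = 2070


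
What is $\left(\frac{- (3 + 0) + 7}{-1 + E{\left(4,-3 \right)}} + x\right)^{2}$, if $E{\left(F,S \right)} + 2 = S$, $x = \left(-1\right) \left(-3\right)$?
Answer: $\frac{49}{9} \approx 5.4444$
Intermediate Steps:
$x = 3$
$E{\left(F,S \right)} = -2 + S$
$\left(\frac{- (3 + 0) + 7}{-1 + E{\left(4,-3 \right)}} + x\right)^{2} = \left(\frac{- (3 + 0) + 7}{-1 - 5} + 3\right)^{2} = \left(\frac{\left(-1\right) 3 + 7}{-1 - 5} + 3\right)^{2} = \left(\frac{-3 + 7}{-6} + 3\right)^{2} = \left(4 \left(- \frac{1}{6}\right) + 3\right)^{2} = \left(- \frac{2}{3} + 3\right)^{2} = \left(\frac{7}{3}\right)^{2} = \frac{49}{9}$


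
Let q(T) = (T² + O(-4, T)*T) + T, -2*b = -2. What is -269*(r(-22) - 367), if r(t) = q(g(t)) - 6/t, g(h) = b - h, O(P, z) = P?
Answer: -275994/11 ≈ -25090.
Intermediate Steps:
b = 1 (b = -½*(-2) = 1)
g(h) = 1 - h
q(T) = T² - 3*T (q(T) = (T² - 4*T) + T = T² - 3*T)
r(t) = -6/t + (1 - t)*(-2 - t) (r(t) = (1 - t)*(-3 + (1 - t)) - 6/t = (1 - t)*(-2 - t) - 6/t = -6/t + (1 - t)*(-2 - t))
-269*(r(-22) - 367) = -269*((-2 - 22 + (-22)² - 6/(-22)) - 367) = -269*((-2 - 22 + 484 - 6*(-1/22)) - 367) = -269*((-2 - 22 + 484 + 3/11) - 367) = -269*(5063/11 - 367) = -269*1026/11 = -275994/11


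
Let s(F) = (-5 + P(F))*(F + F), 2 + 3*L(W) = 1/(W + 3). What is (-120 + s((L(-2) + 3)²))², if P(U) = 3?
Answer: 1784896/81 ≈ 22036.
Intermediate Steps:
L(W) = -⅔ + 1/(3*(3 + W)) (L(W) = -⅔ + 1/(3*(W + 3)) = -⅔ + 1/(3*(3 + W)))
s(F) = -4*F (s(F) = (-5 + 3)*(F + F) = -4*F)
(-120 + s((L(-2) + 3)²))² = (-120 - 4*((-5 - 2*(-2))/(3*(3 - 2)) + 3)²)² = (-120 - 4*((⅓)*(-5 + 4)/1 + 3)²)² = (-120 - 4*((⅓)*1*(-1) + 3)²)² = (-120 - 4*(-⅓ + 3)²)² = (-120 - 4*(8/3)²)² = (-120 - 4*64/9)² = (-120 - 256/9)² = (-1336/9)² = 1784896/81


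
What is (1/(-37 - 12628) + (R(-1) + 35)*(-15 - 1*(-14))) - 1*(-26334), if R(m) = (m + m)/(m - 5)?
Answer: 999217837/37995 ≈ 26299.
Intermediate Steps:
R(m) = 2*m/(-5 + m) (R(m) = (2*m)/(-5 + m) = 2*m/(-5 + m))
(1/(-37 - 12628) + (R(-1) + 35)*(-15 - 1*(-14))) - 1*(-26334) = (1/(-37 - 12628) + (2*(-1)/(-5 - 1) + 35)*(-15 - 1*(-14))) - 1*(-26334) = (1/(-12665) + (2*(-1)/(-6) + 35)*(-15 + 14)) + 26334 = (-1/12665 + (2*(-1)*(-⅙) + 35)*(-1)) + 26334 = (-1/12665 + (⅓ + 35)*(-1)) + 26334 = (-1/12665 + (106/3)*(-1)) + 26334 = (-1/12665 - 106/3) + 26334 = -1342493/37995 + 26334 = 999217837/37995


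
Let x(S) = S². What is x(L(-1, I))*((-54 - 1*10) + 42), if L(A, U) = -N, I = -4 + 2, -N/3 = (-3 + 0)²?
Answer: -16038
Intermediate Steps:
N = -27 (N = -3*(-3 + 0)² = -3*(-3)² = -3*9 = -27)
I = -2
L(A, U) = 27 (L(A, U) = -1*(-27) = 27)
x(L(-1, I))*((-54 - 1*10) + 42) = 27²*((-54 - 1*10) + 42) = 729*((-54 - 10) + 42) = 729*(-64 + 42) = 729*(-22) = -16038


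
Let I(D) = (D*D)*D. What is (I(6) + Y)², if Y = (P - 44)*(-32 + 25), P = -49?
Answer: 751689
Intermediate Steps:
I(D) = D³ (I(D) = D²*D = D³)
Y = 651 (Y = (-49 - 44)*(-32 + 25) = -93*(-7) = 651)
(I(6) + Y)² = (6³ + 651)² = (216 + 651)² = 867² = 751689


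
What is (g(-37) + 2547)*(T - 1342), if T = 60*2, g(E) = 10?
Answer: -3124654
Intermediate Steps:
T = 120
(g(-37) + 2547)*(T - 1342) = (10 + 2547)*(120 - 1342) = 2557*(-1222) = -3124654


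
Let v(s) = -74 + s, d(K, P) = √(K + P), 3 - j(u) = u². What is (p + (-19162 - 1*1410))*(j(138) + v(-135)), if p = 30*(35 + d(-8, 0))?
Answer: 375798500 - 1155000*I*√2 ≈ 3.758e+8 - 1.6334e+6*I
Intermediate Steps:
j(u) = 3 - u²
p = 1050 + 60*I*√2 (p = 30*(35 + √(-8 + 0)) = 30*(35 + √(-8)) = 30*(35 + 2*I*√2) = 1050 + 60*I*√2 ≈ 1050.0 + 84.853*I)
(p + (-19162 - 1*1410))*(j(138) + v(-135)) = ((1050 + 60*I*√2) + (-19162 - 1*1410))*((3 - 1*138²) + (-74 - 135)) = ((1050 + 60*I*√2) + (-19162 - 1410))*((3 - 1*19044) - 209) = ((1050 + 60*I*√2) - 20572)*((3 - 19044) - 209) = (-19522 + 60*I*√2)*(-19041 - 209) = (-19522 + 60*I*√2)*(-19250) = 375798500 - 1155000*I*√2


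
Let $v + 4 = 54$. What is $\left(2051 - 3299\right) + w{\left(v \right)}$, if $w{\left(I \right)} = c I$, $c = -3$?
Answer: $-1398$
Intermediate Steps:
$v = 50$ ($v = -4 + 54 = 50$)
$w{\left(I \right)} = - 3 I$
$\left(2051 - 3299\right) + w{\left(v \right)} = \left(2051 - 3299\right) - 150 = -1248 - 150 = -1398$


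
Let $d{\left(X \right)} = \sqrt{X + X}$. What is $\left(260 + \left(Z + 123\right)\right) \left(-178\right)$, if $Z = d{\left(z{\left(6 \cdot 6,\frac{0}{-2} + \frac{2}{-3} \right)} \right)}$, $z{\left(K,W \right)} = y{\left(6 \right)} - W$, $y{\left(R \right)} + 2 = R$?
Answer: $-68174 - \frac{356 \sqrt{21}}{3} \approx -68718.0$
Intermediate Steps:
$y{\left(R \right)} = -2 + R$
$z{\left(K,W \right)} = 4 - W$ ($z{\left(K,W \right)} = \left(-2 + 6\right) - W = 4 - W$)
$d{\left(X \right)} = \sqrt{2} \sqrt{X}$ ($d{\left(X \right)} = \sqrt{2 X} = \sqrt{2} \sqrt{X}$)
$Z = \frac{2 \sqrt{21}}{3}$ ($Z = \sqrt{2} \sqrt{4 - \left(\frac{0}{-2} + \frac{2}{-3}\right)} = \sqrt{2} \sqrt{4 - \left(0 \left(- \frac{1}{2}\right) + 2 \left(- \frac{1}{3}\right)\right)} = \sqrt{2} \sqrt{4 - \left(0 - \frac{2}{3}\right)} = \sqrt{2} \sqrt{4 - - \frac{2}{3}} = \sqrt{2} \sqrt{4 + \frac{2}{3}} = \sqrt{2} \sqrt{\frac{14}{3}} = \sqrt{2} \frac{\sqrt{42}}{3} = \frac{2 \sqrt{21}}{3} \approx 3.055$)
$\left(260 + \left(Z + 123\right)\right) \left(-178\right) = \left(260 + \left(\frac{2 \sqrt{21}}{3} + 123\right)\right) \left(-178\right) = \left(260 + \left(123 + \frac{2 \sqrt{21}}{3}\right)\right) \left(-178\right) = \left(383 + \frac{2 \sqrt{21}}{3}\right) \left(-178\right) = -68174 - \frac{356 \sqrt{21}}{3}$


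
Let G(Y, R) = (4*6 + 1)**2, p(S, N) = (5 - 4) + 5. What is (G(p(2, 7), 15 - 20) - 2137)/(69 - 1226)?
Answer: 1512/1157 ≈ 1.3068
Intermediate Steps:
p(S, N) = 6 (p(S, N) = 1 + 5 = 6)
G(Y, R) = 625 (G(Y, R) = (24 + 1)**2 = 25**2 = 625)
(G(p(2, 7), 15 - 20) - 2137)/(69 - 1226) = (625 - 2137)/(69 - 1226) = -1512/(-1157) = -1512*(-1/1157) = 1512/1157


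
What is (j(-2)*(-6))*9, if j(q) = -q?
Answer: -108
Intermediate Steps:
(j(-2)*(-6))*9 = (-1*(-2)*(-6))*9 = (2*(-6))*9 = -12*9 = -108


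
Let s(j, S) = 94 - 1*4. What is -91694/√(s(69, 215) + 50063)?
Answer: -91694*√50153/50153 ≈ -409.44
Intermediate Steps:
s(j, S) = 90 (s(j, S) = 94 - 4 = 90)
-91694/√(s(69, 215) + 50063) = -91694/√(90 + 50063) = -91694*√50153/50153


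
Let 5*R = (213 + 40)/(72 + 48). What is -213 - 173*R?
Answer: -171569/600 ≈ -285.95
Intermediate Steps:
R = 253/600 (R = ((213 + 40)/(72 + 48))/5 = (253/120)/5 = (253*(1/120))/5 = (⅕)*(253/120) = 253/600 ≈ 0.42167)
-213 - 173*R = -213 - 173*253/600 = -213 - 43769/600 = -171569/600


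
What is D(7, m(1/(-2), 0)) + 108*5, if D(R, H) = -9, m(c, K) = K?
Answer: 531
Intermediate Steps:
D(7, m(1/(-2), 0)) + 108*5 = -9 + 108*5 = -9 + 540 = 531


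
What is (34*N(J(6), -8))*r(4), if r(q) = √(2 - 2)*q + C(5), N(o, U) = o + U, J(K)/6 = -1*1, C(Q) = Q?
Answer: -2380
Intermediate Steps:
J(K) = -6 (J(K) = 6*(-1*1) = 6*(-1) = -6)
N(o, U) = U + o
r(q) = 5 (r(q) = √(2 - 2)*q + 5 = √0*q + 5 = 0*q + 5 = 0 + 5 = 5)
(34*N(J(6), -8))*r(4) = (34*(-8 - 6))*5 = (34*(-14))*5 = -476*5 = -2380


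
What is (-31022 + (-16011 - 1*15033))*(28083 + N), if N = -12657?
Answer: -957430116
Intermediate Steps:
(-31022 + (-16011 - 1*15033))*(28083 + N) = (-31022 + (-16011 - 1*15033))*(28083 - 12657) = (-31022 + (-16011 - 15033))*15426 = (-31022 - 31044)*15426 = -62066*15426 = -957430116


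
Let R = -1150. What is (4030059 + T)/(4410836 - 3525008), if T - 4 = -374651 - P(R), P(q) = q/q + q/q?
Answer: 609235/147638 ≈ 4.1265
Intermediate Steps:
P(q) = 2 (P(q) = 1 + 1 = 2)
T = -374649 (T = 4 + (-374651 - 1*2) = 4 + (-374651 - 2) = 4 - 374653 = -374649)
(4030059 + T)/(4410836 - 3525008) = (4030059 - 374649)/(4410836 - 3525008) = 3655410/885828 = 3655410*(1/885828) = 609235/147638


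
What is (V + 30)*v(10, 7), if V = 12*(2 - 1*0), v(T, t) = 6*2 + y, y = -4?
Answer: 432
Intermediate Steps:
v(T, t) = 8 (v(T, t) = 6*2 - 4 = 12 - 4 = 8)
V = 24 (V = 12*(2 + 0) = 12*2 = 24)
(V + 30)*v(10, 7) = (24 + 30)*8 = 54*8 = 432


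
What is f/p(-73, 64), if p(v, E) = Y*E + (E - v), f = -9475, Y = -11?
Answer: 9475/567 ≈ 16.711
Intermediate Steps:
p(v, E) = -v - 10*E (p(v, E) = -11*E + (E - v) = -v - 10*E)
f/p(-73, 64) = -9475/(-1*(-73) - 10*64) = -9475/(73 - 640) = -9475/(-567) = -9475*(-1/567) = 9475/567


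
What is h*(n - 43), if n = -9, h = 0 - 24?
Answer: 1248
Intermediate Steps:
h = -24
h*(n - 43) = -24*(-9 - 43) = -24*(-52) = 1248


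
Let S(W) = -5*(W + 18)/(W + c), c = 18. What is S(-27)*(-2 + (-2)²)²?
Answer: -20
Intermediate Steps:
S(W) = -5 (S(W) = -5*(W + 18)/(W + 18) = -5*(18 + W)/(18 + W) = -5*1 = -5)
S(-27)*(-2 + (-2)²)² = -5*(-2 + (-2)²)² = -5*(-2 + 4)² = -5*2² = -5*4 = -20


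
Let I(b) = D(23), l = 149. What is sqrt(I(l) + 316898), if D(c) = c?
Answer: sqrt(316921) ≈ 562.96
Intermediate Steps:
I(b) = 23
sqrt(I(l) + 316898) = sqrt(23 + 316898) = sqrt(316921)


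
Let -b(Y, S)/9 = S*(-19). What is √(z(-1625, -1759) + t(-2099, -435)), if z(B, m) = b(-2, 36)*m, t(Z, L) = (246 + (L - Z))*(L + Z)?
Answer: 2*I*√3917086 ≈ 3958.3*I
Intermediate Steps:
t(Z, L) = (L + Z)*(246 + L - Z) (t(Z, L) = (246 + L - Z)*(L + Z) = (L + Z)*(246 + L - Z))
b(Y, S) = 171*S (b(Y, S) = -9*S*(-19) = -(-171)*S = 171*S)
z(B, m) = 6156*m (z(B, m) = (171*36)*m = 6156*m)
√(z(-1625, -1759) + t(-2099, -435)) = √(6156*(-1759) + ((-435)² - 1*(-2099)² + 246*(-435) + 246*(-2099))) = √(-10828404 + (189225 - 1*4405801 - 107010 - 516354)) = √(-10828404 + (189225 - 4405801 - 107010 - 516354)) = √(-10828404 - 4839940) = √(-15668344) = 2*I*√3917086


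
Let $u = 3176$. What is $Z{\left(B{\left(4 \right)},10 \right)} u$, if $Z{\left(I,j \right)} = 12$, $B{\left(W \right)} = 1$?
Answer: $38112$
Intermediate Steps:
$Z{\left(B{\left(4 \right)},10 \right)} u = 12 \cdot 3176 = 38112$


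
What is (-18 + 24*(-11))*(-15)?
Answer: 4230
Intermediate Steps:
(-18 + 24*(-11))*(-15) = (-18 - 264)*(-15) = -282*(-15) = 4230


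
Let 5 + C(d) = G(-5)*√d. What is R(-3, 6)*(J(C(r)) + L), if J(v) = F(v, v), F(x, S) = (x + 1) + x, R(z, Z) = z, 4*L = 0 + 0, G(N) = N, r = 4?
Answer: 87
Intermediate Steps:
L = 0 (L = (0 + 0)/4 = (¼)*0 = 0)
C(d) = -5 - 5*√d
F(x, S) = 1 + 2*x (F(x, S) = (1 + x) + x = 1 + 2*x)
J(v) = 1 + 2*v
R(-3, 6)*(J(C(r)) + L) = -3*((1 + 2*(-5 - 5*√4)) + 0) = -3*((1 + 2*(-5 - 5*2)) + 0) = -3*((1 + 2*(-5 - 10)) + 0) = -3*((1 + 2*(-15)) + 0) = -3*((1 - 30) + 0) = -3*(-29 + 0) = -3*(-29) = 87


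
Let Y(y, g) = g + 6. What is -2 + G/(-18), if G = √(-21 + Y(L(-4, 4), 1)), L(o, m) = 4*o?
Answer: -2 - I*√14/18 ≈ -2.0 - 0.20787*I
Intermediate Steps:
Y(y, g) = 6 + g
G = I*√14 (G = √(-21 + (6 + 1)) = √(-21 + 7) = √(-14) = I*√14 ≈ 3.7417*I)
-2 + G/(-18) = -2 + (I*√14)/(-18) = -2 - I*√14/18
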